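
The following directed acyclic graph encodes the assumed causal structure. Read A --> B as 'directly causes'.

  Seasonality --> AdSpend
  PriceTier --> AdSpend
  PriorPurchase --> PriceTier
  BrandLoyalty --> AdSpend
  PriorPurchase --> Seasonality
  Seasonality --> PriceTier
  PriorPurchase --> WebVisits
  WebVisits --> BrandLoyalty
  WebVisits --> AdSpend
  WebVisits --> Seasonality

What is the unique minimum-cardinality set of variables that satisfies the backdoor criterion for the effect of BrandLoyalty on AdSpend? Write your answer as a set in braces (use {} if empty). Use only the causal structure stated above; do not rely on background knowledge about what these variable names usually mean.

Variables eligible for adjustment (non-descendants of BrandLoyalty, excluding BrandLoyalty and AdSpend): {PriceTier, PriorPurchase, Seasonality, WebVisits}.
Backdoor paths from BrandLoyalty to AdSpend:
  P1: BrandLoyalty <- WebVisits <- PriorPurchase -> Seasonality -> PriceTier -> AdSpend
  P2: BrandLoyalty <- WebVisits <- PriorPurchase -> Seasonality -> AdSpend
  P3: BrandLoyalty <- WebVisits <- PriorPurchase -> PriceTier <- Seasonality -> AdSpend
  P4: BrandLoyalty <- WebVisits <- PriorPurchase -> PriceTier -> AdSpend
  P5: BrandLoyalty <- WebVisits -> Seasonality <- PriorPurchase -> PriceTier -> AdSpend
  P6: BrandLoyalty <- WebVisits -> Seasonality -> PriceTier -> AdSpend
  P7: BrandLoyalty <- WebVisits -> Seasonality -> AdSpend
  P8: BrandLoyalty <- WebVisits -> AdSpend
The empty set is not sufficient: P1 (BrandLoyalty <- WebVisits <- PriorPurchase -> Seasonality -> PriceTier -> AdSpend) has no collider blocking it and no conditioned non-collider, so it is open.
Try {WebVisits}:
  P1: blocked at chain node WebVisits ∈ conditioning set.
  P2: blocked at chain node WebVisits ∈ conditioning set.
  P3: blocked at chain node WebVisits ∈ conditioning set.
  P4: blocked at chain node WebVisits ∈ conditioning set.
  P5: blocked at fork node WebVisits ∈ conditioning set.
  P6: blocked at fork node WebVisits ∈ conditioning set.
  P7: blocked at fork node WebVisits ∈ conditioning set.
  P8: blocked at fork node WebVisits ∈ conditioning set.
{WebVisits} contains no descendant of BrandLoyalty and blocks every backdoor path.
No other singleton works — e.g. {PriorPurchase} leaves P6 open — so {WebVisits} is the unique smallest valid adjustment set.

{WebVisits}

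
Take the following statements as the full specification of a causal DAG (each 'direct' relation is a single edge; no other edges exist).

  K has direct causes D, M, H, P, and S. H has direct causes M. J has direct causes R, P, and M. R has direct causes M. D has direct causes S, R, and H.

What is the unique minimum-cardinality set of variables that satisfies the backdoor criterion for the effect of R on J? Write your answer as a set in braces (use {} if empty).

Variables eligible for adjustment (non-descendants of R, excluding R and J): {H, M, P, S}.
Backdoor paths from R to J:
  P1: R <- M -> H -> D <- S -> K <- P -> J
  P2: R <- M -> H -> D -> K <- P -> J
  P3: R <- M -> H -> K <- P -> J
  P4: R <- M -> J
  P5: R <- M -> K <- P -> J
The empty set is not sufficient: P4 (R <- M -> J) has no collider blocking it and no conditioned non-collider, so it is open.
Try {M}:
  P1: blocked at fork node M ∈ conditioning set.
  P2: blocked at fork node M ∈ conditioning set.
  P3: blocked at fork node M ∈ conditioning set.
  P4: blocked at fork node M ∈ conditioning set.
  P5: blocked at fork node M ∈ conditioning set.
{M} contains no descendant of R and blocks every backdoor path.
No other singleton works — e.g. {S} leaves P4 open — so {M} is the unique smallest valid adjustment set.

{M}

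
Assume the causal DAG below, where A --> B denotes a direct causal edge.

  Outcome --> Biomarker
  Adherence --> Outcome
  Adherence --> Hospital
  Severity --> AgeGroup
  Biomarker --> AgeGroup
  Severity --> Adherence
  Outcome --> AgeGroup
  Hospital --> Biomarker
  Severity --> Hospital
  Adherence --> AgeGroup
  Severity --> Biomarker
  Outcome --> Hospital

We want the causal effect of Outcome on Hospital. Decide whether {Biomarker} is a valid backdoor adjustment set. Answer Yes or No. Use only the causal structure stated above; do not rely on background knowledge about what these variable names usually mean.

Backdoor paths from Outcome to Hospital (paths whose first edge points into Outcome):
  P1: Outcome <- Adherence <- Severity -> Hospital
  P2: Outcome <- Adherence <- Severity -> Biomarker <- Hospital
  P3: Outcome <- Adherence <- Severity -> AgeGroup <- Biomarker <- Hospital
  P4: Outcome <- Adherence -> Hospital
  P5: Outcome <- Adherence -> AgeGroup <- Severity -> Hospital
  P6: Outcome <- Adherence -> AgeGroup <- Severity -> Biomarker <- Hospital
  P7: Outcome <- Adherence -> AgeGroup <- Biomarker <- Severity -> Hospital
  P8: Outcome <- Adherence -> AgeGroup <- Biomarker <- Hospital
Condition 1 (no descendant of Outcome in the set): FAILS — Biomarker is a descendant of Outcome.
Condition 2 (every backdoor path blocked by {Biomarker}):
  P1: open — no interior node is in the conditioning set.
  P2: open — collider(s) Biomarker are conditioned on (or have a conditioned descendant) and no non-collider on the path is in the set.
  P3: blocked at collider AgeGroup (neither it nor any descendant is in the conditioning set).
  P4: open — no interior node is in the conditioning set.
  P5: blocked at collider AgeGroup (neither it nor any descendant is in the conditioning set).
  P6: blocked at collider AgeGroup (neither it nor any descendant is in the conditioning set).
  P7: blocked at collider AgeGroup (neither it nor any descendant is in the conditioning set).
  P8: blocked at collider AgeGroup (neither it nor any descendant is in the conditioning set).
{Biomarker} does not satisfy the backdoor criterion.

No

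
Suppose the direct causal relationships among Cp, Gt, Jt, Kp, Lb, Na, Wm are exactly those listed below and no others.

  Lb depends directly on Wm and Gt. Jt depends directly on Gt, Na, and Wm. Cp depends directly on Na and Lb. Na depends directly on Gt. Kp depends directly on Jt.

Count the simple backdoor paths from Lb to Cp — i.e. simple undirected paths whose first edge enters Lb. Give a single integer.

A backdoor path from Lb to Cp is any simple undirected path whose first edge points into Lb (i.e. leaves Lb via a parent).
Parents of Lb: {Gt, Wm}.
Enumerating:
  P1: Lb <- Gt -> Na -> Cp
  P2: Lb <- Gt -> Jt <- Na -> Cp
  P3: Lb <- Wm -> Jt <- Gt -> Na -> Cp
  P4: Lb <- Wm -> Jt <- Na -> Cp
That exhausts the simple backdoor paths. Count: 4.

4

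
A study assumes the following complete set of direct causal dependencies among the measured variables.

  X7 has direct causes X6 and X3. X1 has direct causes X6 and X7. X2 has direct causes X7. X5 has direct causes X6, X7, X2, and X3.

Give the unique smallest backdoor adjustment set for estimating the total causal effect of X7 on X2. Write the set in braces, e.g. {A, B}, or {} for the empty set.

Variables eligible for adjustment (non-descendants of X7, excluding X7 and X2): {X3, X6}.
Backdoor paths from X7 to X2:
  P1: X7 <- X6 -> X5 <- X2
  P2: X7 <- X3 -> X5 <- X2
Each backdoor path contains an unconditioned collider, so every path is already blocked with the empty conditioning set:
  P1: blocked at collider X5 (neither it nor any descendant is in the conditioning set).
  P2: blocked at collider X5 (neither it nor any descendant is in the conditioning set).
The empty set is therefore the unique smallest valid set.

{}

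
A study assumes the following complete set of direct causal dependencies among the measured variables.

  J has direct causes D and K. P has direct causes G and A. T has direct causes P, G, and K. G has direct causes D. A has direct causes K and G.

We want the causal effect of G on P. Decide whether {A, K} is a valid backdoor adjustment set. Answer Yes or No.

No

Backdoor paths from G to P (paths whose first edge points into G):
  P1: G <- D -> J <- K -> A -> P
  P2: G <- D -> J <- K -> T <- P
Condition 1 (no descendant of G in the set): FAILS — A is a descendant of G.
Condition 2 (every backdoor path blocked by {A, K}):
  P1: blocked at collider J (neither it nor any descendant is in the conditioning set).
  P2: blocked at collider J (neither it nor any descendant is in the conditioning set).
{A, K} does not satisfy the backdoor criterion.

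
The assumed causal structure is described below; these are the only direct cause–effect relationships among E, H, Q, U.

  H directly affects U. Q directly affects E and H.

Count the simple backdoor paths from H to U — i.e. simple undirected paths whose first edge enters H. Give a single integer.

A backdoor path from H to U is any simple undirected path whose first edge points into H (i.e. leaves H via a parent).
Parents of H: {Q}.
No simple path from any parent of H reaches U without revisiting H, so there are no backdoor paths.

0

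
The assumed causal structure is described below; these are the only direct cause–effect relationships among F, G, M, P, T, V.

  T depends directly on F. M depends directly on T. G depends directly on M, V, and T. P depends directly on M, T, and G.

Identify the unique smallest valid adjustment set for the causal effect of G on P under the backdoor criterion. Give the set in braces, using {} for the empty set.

Variables eligible for adjustment (non-descendants of G, excluding G and P): {F, M, T, V}.
Backdoor paths from G to P:
  P1: G <- T -> M -> P
  P2: G <- T -> P
  P3: G <- M <- T -> P
  P4: G <- M -> P
The empty set is not sufficient: P1 (G <- T -> M -> P) has no collider blocking it and no conditioned non-collider, so it is open.
Try {M, T}:
  P1: blocked at fork node T ∈ conditioning set.
  P2: blocked at fork node T ∈ conditioning set.
  P3: blocked at chain node M ∈ conditioning set.
  P4: blocked at fork node M ∈ conditioning set.
{M, T} contains no descendant of G and blocks every backdoor path.
Every element of {M, T} is needed (dropping M leaves P4 open; dropping T leaves P2 open), so no proper subset is valid.
Among all size-2 subsets of the eligible variables, only {M, T} blocks every backdoor path, so it is the unique smallest valid adjustment set.

{M, T}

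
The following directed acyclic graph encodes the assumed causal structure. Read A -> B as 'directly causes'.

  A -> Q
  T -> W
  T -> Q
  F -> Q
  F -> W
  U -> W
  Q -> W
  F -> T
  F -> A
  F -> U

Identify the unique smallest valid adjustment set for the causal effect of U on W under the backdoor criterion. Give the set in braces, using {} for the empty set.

Variables eligible for adjustment (non-descendants of U, excluding U and W): {A, F, Q, T}.
Backdoor paths from U to W:
  P1: U <- F -> T -> Q -> W
  P2: U <- F -> T -> W
  P3: U <- F -> A -> Q <- T -> W
  P4: U <- F -> A -> Q -> W
  P5: U <- F -> Q <- T -> W
  P6: U <- F -> Q -> W
  P7: U <- F -> W
The empty set is not sufficient: P1 (U <- F -> T -> Q -> W) has no collider blocking it and no conditioned non-collider, so it is open.
Try {F}:
  P1: blocked at fork node F ∈ conditioning set.
  P2: blocked at fork node F ∈ conditioning set.
  P3: blocked at fork node F ∈ conditioning set.
  P4: blocked at fork node F ∈ conditioning set.
  P5: blocked at fork node F ∈ conditioning set.
  P6: blocked at fork node F ∈ conditioning set.
  P7: blocked at fork node F ∈ conditioning set.
{F} contains no descendant of U and blocks every backdoor path.
No other singleton works — e.g. {T} leaves P4 open — so {F} is the unique smallest valid adjustment set.

{F}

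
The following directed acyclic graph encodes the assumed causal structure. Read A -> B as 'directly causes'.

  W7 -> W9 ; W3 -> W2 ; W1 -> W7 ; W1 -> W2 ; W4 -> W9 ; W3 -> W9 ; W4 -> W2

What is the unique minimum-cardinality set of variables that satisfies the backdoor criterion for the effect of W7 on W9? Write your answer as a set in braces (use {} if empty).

Variables eligible for adjustment (non-descendants of W7, excluding W7 and W9): {W1, W2, W3, W4}.
Backdoor paths from W7 to W9:
  P1: W7 <- W1 -> W2 <- W3 -> W9
  P2: W7 <- W1 -> W2 <- W4 -> W9
Each backdoor path contains an unconditioned collider, so every path is already blocked with the empty conditioning set:
  P1: blocked at collider W2 (neither it nor any descendant is in the conditioning set).
  P2: blocked at collider W2 (neither it nor any descendant is in the conditioning set).
The empty set is therefore the unique smallest valid set.

{}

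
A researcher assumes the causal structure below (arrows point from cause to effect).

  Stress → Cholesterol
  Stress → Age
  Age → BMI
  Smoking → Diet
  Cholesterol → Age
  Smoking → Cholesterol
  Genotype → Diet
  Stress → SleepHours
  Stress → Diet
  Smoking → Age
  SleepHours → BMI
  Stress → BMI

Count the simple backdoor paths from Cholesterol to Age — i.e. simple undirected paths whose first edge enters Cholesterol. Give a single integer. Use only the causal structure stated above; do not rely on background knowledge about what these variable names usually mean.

8

A backdoor path from Cholesterol to Age is any simple undirected path whose first edge points into Cholesterol (i.e. leaves Cholesterol via a parent).
Parents of Cholesterol: {Smoking, Stress}.
Enumerating:
  P1: Cholesterol <- Stress -> SleepHours -> BMI <- Age
  P2: Cholesterol <- Stress -> Age
  P3: Cholesterol <- Stress -> BMI <- Age
  P4: Cholesterol <- Stress -> Diet <- Smoking -> Age
  P5: Cholesterol <- Smoking -> Age
  P6: Cholesterol <- Smoking -> Diet <- Stress -> SleepHours -> BMI <- Age
  P7: Cholesterol <- Smoking -> Diet <- Stress -> Age
  P8: Cholesterol <- Smoking -> Diet <- Stress -> BMI <- Age
That exhausts the simple backdoor paths. Count: 8.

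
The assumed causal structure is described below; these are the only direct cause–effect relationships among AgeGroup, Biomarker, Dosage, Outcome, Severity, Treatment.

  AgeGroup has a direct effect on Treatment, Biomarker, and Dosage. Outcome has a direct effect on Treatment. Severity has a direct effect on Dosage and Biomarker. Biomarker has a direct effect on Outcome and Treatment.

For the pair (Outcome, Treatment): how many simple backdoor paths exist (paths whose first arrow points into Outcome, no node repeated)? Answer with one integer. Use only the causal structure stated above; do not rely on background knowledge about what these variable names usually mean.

A backdoor path from Outcome to Treatment is any simple undirected path whose first edge points into Outcome (i.e. leaves Outcome via a parent).
Parents of Outcome: {Biomarker}.
Enumerating:
  P1: Outcome <- Biomarker <- AgeGroup -> Treatment
  P2: Outcome <- Biomarker <- Severity -> Dosage <- AgeGroup -> Treatment
  P3: Outcome <- Biomarker -> Treatment
That exhausts the simple backdoor paths. Count: 3.

3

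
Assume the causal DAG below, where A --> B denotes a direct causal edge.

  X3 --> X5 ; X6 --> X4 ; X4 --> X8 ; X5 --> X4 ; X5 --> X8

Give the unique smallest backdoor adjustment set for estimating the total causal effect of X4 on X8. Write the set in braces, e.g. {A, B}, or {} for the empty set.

Variables eligible for adjustment (non-descendants of X4, excluding X4 and X8): {X3, X5, X6}.
Backdoor paths from X4 to X8:
  P1: X4 <- X5 -> X8
The empty set is not sufficient: P1 (X4 <- X5 -> X8) has no collider blocking it and no conditioned non-collider, so it is open.
Try {X5}:
  P1: blocked at fork node X5 ∈ conditioning set.
{X5} contains no descendant of X4 and blocks every backdoor path.
No other singleton works — e.g. {X3} leaves P1 open — so {X5} is the unique smallest valid adjustment set.

{X5}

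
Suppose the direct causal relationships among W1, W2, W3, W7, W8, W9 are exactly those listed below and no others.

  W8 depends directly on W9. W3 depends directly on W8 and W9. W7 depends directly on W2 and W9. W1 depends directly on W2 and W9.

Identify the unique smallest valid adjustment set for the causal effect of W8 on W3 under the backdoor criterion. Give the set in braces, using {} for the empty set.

{W9}

Variables eligible for adjustment (non-descendants of W8, excluding W8 and W3): {W1, W2, W7, W9}.
Backdoor paths from W8 to W3:
  P1: W8 <- W9 -> W3
The empty set is not sufficient: P1 (W8 <- W9 -> W3) has no collider blocking it and no conditioned non-collider, so it is open.
Try {W9}:
  P1: blocked at fork node W9 ∈ conditioning set.
{W9} contains no descendant of W8 and blocks every backdoor path.
No other singleton works — e.g. {W2} leaves P1 open — so {W9} is the unique smallest valid adjustment set.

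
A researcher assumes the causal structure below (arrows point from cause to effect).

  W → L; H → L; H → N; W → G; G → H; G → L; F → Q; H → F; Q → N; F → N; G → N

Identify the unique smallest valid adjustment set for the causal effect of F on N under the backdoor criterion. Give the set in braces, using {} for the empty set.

{H}

Variables eligible for adjustment (non-descendants of F, excluding F and N): {G, H, L, W}.
Backdoor paths from F to N:
  P1: F <- H <- G -> N
  P2: F <- H -> L <- W -> G -> N
  P3: F <- H -> L <- G -> N
  P4: F <- H -> N
The empty set is not sufficient: P1 (F <- H <- G -> N) has no collider blocking it and no conditioned non-collider, so it is open.
Try {H}:
  P1: blocked at chain node H ∈ conditioning set.
  P2: blocked at fork node H ∈ conditioning set.
  P3: blocked at fork node H ∈ conditioning set.
  P4: blocked at fork node H ∈ conditioning set.
{H} contains no descendant of F and blocks every backdoor path.
No other singleton works — e.g. {W} leaves P1 open — so {H} is the unique smallest valid adjustment set.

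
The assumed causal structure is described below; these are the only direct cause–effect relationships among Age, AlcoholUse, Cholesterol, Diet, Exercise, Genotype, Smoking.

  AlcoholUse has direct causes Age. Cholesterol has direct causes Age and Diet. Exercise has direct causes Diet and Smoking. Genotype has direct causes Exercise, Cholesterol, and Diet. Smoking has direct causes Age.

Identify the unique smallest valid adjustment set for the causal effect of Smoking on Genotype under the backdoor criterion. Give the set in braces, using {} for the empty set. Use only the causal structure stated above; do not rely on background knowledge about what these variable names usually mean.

{Age}

Variables eligible for adjustment (non-descendants of Smoking, excluding Smoking and Genotype): {Age, AlcoholUse, Cholesterol, Diet}.
Backdoor paths from Smoking to Genotype:
  P1: Smoking <- Age -> Cholesterol <- Diet -> Exercise -> Genotype
  P2: Smoking <- Age -> Cholesterol <- Diet -> Genotype
  P3: Smoking <- Age -> Cholesterol -> Genotype
The empty set is not sufficient: P3 (Smoking <- Age -> Cholesterol -> Genotype) has no collider blocking it and no conditioned non-collider, so it is open.
Try {Age}:
  P1: blocked at fork node Age ∈ conditioning set.
  P2: blocked at fork node Age ∈ conditioning set.
  P3: blocked at fork node Age ∈ conditioning set.
{Age} contains no descendant of Smoking and blocks every backdoor path.
No other singleton works — e.g. {Diet} leaves P3 open — so {Age} is the unique smallest valid adjustment set.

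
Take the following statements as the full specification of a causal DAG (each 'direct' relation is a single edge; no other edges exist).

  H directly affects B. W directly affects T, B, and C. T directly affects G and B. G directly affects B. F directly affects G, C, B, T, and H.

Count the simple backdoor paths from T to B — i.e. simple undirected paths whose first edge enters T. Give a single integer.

A backdoor path from T to B is any simple undirected path whose first edge points into T (i.e. leaves T via a parent).
Parents of T: {F, W}.
Enumerating:
  P1: T <- F -> H -> B
  P2: T <- F -> C <- W -> B
  P3: T <- F -> G -> B
  P4: T <- F -> B
  P5: T <- W -> C <- F -> H -> B
  P6: T <- W -> C <- F -> G -> B
  P7: T <- W -> C <- F -> B
  P8: T <- W -> B
That exhausts the simple backdoor paths. Count: 8.

8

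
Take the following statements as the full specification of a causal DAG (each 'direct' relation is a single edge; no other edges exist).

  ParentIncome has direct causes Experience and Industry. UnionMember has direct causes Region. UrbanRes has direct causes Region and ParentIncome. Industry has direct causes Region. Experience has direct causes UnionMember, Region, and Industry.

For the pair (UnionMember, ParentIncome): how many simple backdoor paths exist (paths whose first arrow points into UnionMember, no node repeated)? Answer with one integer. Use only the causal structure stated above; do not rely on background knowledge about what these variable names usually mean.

5

A backdoor path from UnionMember to ParentIncome is any simple undirected path whose first edge points into UnionMember (i.e. leaves UnionMember via a parent).
Parents of UnionMember: {Region}.
Enumerating:
  P1: UnionMember <- Region -> Industry -> Experience -> ParentIncome
  P2: UnionMember <- Region -> Industry -> ParentIncome
  P3: UnionMember <- Region -> Experience <- Industry -> ParentIncome
  P4: UnionMember <- Region -> Experience -> ParentIncome
  P5: UnionMember <- Region -> UrbanRes <- ParentIncome
That exhausts the simple backdoor paths. Count: 5.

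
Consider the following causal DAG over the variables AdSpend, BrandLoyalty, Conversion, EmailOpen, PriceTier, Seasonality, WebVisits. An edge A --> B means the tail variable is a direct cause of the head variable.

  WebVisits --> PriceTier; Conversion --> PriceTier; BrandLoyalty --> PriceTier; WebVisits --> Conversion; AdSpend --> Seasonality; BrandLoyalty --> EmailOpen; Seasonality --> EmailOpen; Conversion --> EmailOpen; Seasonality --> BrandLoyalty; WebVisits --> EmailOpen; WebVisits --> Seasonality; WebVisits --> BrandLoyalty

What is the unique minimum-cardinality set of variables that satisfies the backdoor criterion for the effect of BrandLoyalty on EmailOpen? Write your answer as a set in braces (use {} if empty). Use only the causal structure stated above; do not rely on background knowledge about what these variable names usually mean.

{Seasonality, WebVisits}

Variables eligible for adjustment (non-descendants of BrandLoyalty, excluding BrandLoyalty and EmailOpen): {AdSpend, Conversion, Seasonality, WebVisits}.
Backdoor paths from BrandLoyalty to EmailOpen:
  P1: BrandLoyalty <- WebVisits -> Seasonality -> EmailOpen
  P2: BrandLoyalty <- WebVisits -> Conversion -> EmailOpen
  P3: BrandLoyalty <- WebVisits -> EmailOpen
  P4: BrandLoyalty <- WebVisits -> PriceTier <- Conversion -> EmailOpen
  P5: BrandLoyalty <- Seasonality <- WebVisits -> Conversion -> EmailOpen
  P6: BrandLoyalty <- Seasonality <- WebVisits -> EmailOpen
  P7: BrandLoyalty <- Seasonality <- WebVisits -> PriceTier <- Conversion -> EmailOpen
  P8: BrandLoyalty <- Seasonality -> EmailOpen
The empty set is not sufficient: P1 (BrandLoyalty <- WebVisits -> Seasonality -> EmailOpen) has no collider blocking it and no conditioned non-collider, so it is open.
Try {Seasonality, WebVisits}:
  P1: blocked at fork node WebVisits ∈ conditioning set.
  P2: blocked at fork node WebVisits ∈ conditioning set.
  P3: blocked at fork node WebVisits ∈ conditioning set.
  P4: blocked at fork node WebVisits ∈ conditioning set.
  P5: blocked at chain node Seasonality ∈ conditioning set.
  P6: blocked at chain node Seasonality ∈ conditioning set.
  P7: blocked at chain node Seasonality ∈ conditioning set.
  P8: blocked at fork node Seasonality ∈ conditioning set.
{Seasonality, WebVisits} contains no descendant of BrandLoyalty and blocks every backdoor path.
Every element of {Seasonality, WebVisits} is needed (dropping Seasonality leaves P8 open; dropping WebVisits leaves P2 open), so no proper subset is valid.
Among all size-2 subsets of the eligible variables, only {Seasonality, WebVisits} blocks every backdoor path, so it is the unique smallest valid adjustment set.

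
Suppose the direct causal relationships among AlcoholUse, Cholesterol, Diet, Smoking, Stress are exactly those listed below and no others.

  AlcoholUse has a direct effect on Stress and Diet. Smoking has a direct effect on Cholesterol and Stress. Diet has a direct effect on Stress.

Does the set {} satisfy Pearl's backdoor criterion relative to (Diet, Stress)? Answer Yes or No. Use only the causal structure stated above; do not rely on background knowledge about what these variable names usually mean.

No

Backdoor paths from Diet to Stress (paths whose first edge points into Diet):
  P1: Diet <- AlcoholUse -> Stress
Condition 1 (no descendant of Diet in the set): holds — descendants of Diet are {Stress}; none are in {}.
Condition 2 (every backdoor path blocked by {}):
  P1: open — no interior node is in the conditioning set.
{} does not satisfy the backdoor criterion.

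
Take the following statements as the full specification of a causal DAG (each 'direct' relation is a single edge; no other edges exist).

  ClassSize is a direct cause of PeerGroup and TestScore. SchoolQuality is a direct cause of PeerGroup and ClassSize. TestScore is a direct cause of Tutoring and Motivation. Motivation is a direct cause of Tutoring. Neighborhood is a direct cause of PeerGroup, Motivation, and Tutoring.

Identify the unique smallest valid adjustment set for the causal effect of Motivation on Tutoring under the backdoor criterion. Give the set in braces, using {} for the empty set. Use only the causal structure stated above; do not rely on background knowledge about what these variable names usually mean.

{Neighborhood, TestScore}

Variables eligible for adjustment (non-descendants of Motivation, excluding Motivation and Tutoring): {ClassSize, Neighborhood, PeerGroup, SchoolQuality, TestScore}.
Backdoor paths from Motivation to Tutoring:
  P1: Motivation <- Neighborhood -> PeerGroup <- SchoolQuality -> ClassSize -> TestScore -> Tutoring
  P2: Motivation <- Neighborhood -> PeerGroup <- ClassSize -> TestScore -> Tutoring
  P3: Motivation <- Neighborhood -> Tutoring
  P4: Motivation <- TestScore <- ClassSize <- SchoolQuality -> PeerGroup <- Neighborhood -> Tutoring
  P5: Motivation <- TestScore <- ClassSize -> PeerGroup <- Neighborhood -> Tutoring
  P6: Motivation <- TestScore -> Tutoring
The empty set is not sufficient: P3 (Motivation <- Neighborhood -> Tutoring) has no collider blocking it and no conditioned non-collider, so it is open.
Try {Neighborhood, TestScore}:
  P1: blocked at fork node Neighborhood ∈ conditioning set.
  P2: blocked at fork node Neighborhood ∈ conditioning set.
  P3: blocked at fork node Neighborhood ∈ conditioning set.
  P4: blocked at chain node TestScore ∈ conditioning set.
  P5: blocked at chain node TestScore ∈ conditioning set.
  P6: blocked at fork node TestScore ∈ conditioning set.
{Neighborhood, TestScore} contains no descendant of Motivation and blocks every backdoor path.
Every element of {Neighborhood, TestScore} is needed (dropping Neighborhood leaves P3 open; dropping TestScore leaves P6 open), so no proper subset is valid.
Among all size-2 subsets of the eligible variables, only {Neighborhood, TestScore} blocks every backdoor path, so it is the unique smallest valid adjustment set.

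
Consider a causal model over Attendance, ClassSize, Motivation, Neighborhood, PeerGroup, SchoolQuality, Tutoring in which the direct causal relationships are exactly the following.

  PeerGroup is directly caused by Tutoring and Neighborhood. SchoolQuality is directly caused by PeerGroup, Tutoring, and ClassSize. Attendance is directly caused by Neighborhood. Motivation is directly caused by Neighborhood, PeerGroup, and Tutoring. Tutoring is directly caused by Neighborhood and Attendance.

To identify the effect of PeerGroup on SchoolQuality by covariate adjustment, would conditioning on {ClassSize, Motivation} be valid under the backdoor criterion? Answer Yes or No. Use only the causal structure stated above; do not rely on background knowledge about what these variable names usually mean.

Backdoor paths from PeerGroup to SchoolQuality (paths whose first edge points into PeerGroup):
  P1: PeerGroup <- Neighborhood -> Attendance -> Tutoring -> SchoolQuality
  P2: PeerGroup <- Neighborhood -> Tutoring -> SchoolQuality
  P3: PeerGroup <- Neighborhood -> Motivation <- Tutoring -> SchoolQuality
  P4: PeerGroup <- Tutoring -> SchoolQuality
Condition 1 (no descendant of PeerGroup in the set): FAILS — Motivation is a descendant of PeerGroup.
Condition 2 (every backdoor path blocked by {ClassSize, Motivation}):
  P1: open — no interior node is in the conditioning set.
  P2: open — no interior node is in the conditioning set.
  P3: open — collider(s) Motivation are conditioned on (or have a conditioned descendant) and no non-collider on the path is in the set.
  P4: open — no interior node is in the conditioning set.
{ClassSize, Motivation} does not satisfy the backdoor criterion.

No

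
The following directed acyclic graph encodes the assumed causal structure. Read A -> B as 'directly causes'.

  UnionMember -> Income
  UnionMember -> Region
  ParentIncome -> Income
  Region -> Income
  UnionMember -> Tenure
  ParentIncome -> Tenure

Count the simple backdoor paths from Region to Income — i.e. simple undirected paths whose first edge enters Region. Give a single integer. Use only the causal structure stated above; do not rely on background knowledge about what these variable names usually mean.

2

A backdoor path from Region to Income is any simple undirected path whose first edge points into Region (i.e. leaves Region via a parent).
Parents of Region: {UnionMember}.
Enumerating:
  P1: Region <- UnionMember -> Income
  P2: Region <- UnionMember -> Tenure <- ParentIncome -> Income
That exhausts the simple backdoor paths. Count: 2.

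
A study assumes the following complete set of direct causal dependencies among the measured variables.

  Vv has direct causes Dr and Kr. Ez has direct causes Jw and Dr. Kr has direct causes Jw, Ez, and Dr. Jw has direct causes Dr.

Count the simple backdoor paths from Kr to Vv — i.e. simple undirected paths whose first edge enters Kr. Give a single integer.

A backdoor path from Kr to Vv is any simple undirected path whose first edge points into Kr (i.e. leaves Kr via a parent).
Parents of Kr: {Dr, Ez, Jw}.
Enumerating:
  P1: Kr <- Dr -> Vv
  P2: Kr <- Jw <- Dr -> Vv
  P3: Kr <- Jw -> Ez <- Dr -> Vv
  P4: Kr <- Ez <- Dr -> Vv
  P5: Kr <- Ez <- Jw <- Dr -> Vv
That exhausts the simple backdoor paths. Count: 5.

5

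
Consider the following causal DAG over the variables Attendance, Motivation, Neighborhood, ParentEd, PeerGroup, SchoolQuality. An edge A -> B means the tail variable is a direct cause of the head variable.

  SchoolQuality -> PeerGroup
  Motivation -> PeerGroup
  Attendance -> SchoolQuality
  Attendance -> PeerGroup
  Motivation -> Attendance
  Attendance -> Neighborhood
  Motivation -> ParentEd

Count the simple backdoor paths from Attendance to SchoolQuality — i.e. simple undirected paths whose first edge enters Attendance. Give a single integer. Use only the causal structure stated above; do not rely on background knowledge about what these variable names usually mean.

A backdoor path from Attendance to SchoolQuality is any simple undirected path whose first edge points into Attendance (i.e. leaves Attendance via a parent).
Parents of Attendance: {Motivation}.
Enumerating:
  P1: Attendance <- Motivation -> PeerGroup <- SchoolQuality
That exhausts the simple backdoor paths. Count: 1.

1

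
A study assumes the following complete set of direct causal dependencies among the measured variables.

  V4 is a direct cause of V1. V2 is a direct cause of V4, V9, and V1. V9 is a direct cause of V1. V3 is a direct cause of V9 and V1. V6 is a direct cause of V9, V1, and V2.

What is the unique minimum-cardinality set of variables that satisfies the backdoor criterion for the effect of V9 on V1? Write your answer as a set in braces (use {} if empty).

Variables eligible for adjustment (non-descendants of V9, excluding V9 and V1): {V2, V3, V4, V6}.
Backdoor paths from V9 to V1:
  P1: V9 <- V3 -> V1
  P2: V9 <- V6 -> V2 -> V4 -> V1
  P3: V9 <- V6 -> V2 -> V1
  P4: V9 <- V6 -> V1
  P5: V9 <- V2 <- V6 -> V1
  P6: V9 <- V2 -> V4 -> V1
  P7: V9 <- V2 -> V1
The empty set is not sufficient: P1 (V9 <- V3 -> V1) has no collider blocking it and no conditioned non-collider, so it is open.
Try {V2, V3, V6}:
  P1: blocked at fork node V3 ∈ conditioning set.
  P2: blocked at fork node V6 ∈ conditioning set.
  P3: blocked at fork node V6 ∈ conditioning set.
  P4: blocked at fork node V6 ∈ conditioning set.
  P5: blocked at chain node V2 ∈ conditioning set.
  P6: blocked at fork node V2 ∈ conditioning set.
  P7: blocked at fork node V2 ∈ conditioning set.
{V2, V3, V6} contains no descendant of V9 and blocks every backdoor path.
Every element of {V2, V3, V6} is needed (dropping V2 leaves P6 open; dropping V3 leaves P1 open; dropping V6 leaves P4 open), so no proper subset is valid.
Among all size-3 subsets of the eligible variables, only {V2, V3, V6} blocks every backdoor path, so it is the unique smallest valid adjustment set.

{V2, V3, V6}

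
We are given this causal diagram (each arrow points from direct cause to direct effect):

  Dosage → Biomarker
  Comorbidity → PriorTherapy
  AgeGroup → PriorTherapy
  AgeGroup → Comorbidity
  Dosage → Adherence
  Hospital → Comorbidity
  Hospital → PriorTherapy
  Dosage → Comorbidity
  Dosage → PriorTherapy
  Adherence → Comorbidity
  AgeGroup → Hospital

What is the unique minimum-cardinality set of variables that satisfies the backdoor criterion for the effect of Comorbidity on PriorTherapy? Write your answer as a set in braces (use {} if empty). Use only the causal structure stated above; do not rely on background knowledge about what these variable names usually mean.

Variables eligible for adjustment (non-descendants of Comorbidity, excluding Comorbidity and PriorTherapy): {Adherence, AgeGroup, Biomarker, Dosage, Hospital}.
Backdoor paths from Comorbidity to PriorTherapy:
  P1: Comorbidity <- Dosage -> PriorTherapy
  P2: Comorbidity <- AgeGroup -> Hospital -> PriorTherapy
  P3: Comorbidity <- AgeGroup -> PriorTherapy
  P4: Comorbidity <- Adherence <- Dosage -> PriorTherapy
  P5: Comorbidity <- Hospital <- AgeGroup -> PriorTherapy
  P6: Comorbidity <- Hospital -> PriorTherapy
The empty set is not sufficient: P1 (Comorbidity <- Dosage -> PriorTherapy) has no collider blocking it and no conditioned non-collider, so it is open.
Try {AgeGroup, Dosage, Hospital}:
  P1: blocked at fork node Dosage ∈ conditioning set.
  P2: blocked at fork node AgeGroup ∈ conditioning set.
  P3: blocked at fork node AgeGroup ∈ conditioning set.
  P4: blocked at fork node Dosage ∈ conditioning set.
  P5: blocked at chain node Hospital ∈ conditioning set.
  P6: blocked at fork node Hospital ∈ conditioning set.
{AgeGroup, Dosage, Hospital} contains no descendant of Comorbidity and blocks every backdoor path.
Every element of {AgeGroup, Dosage, Hospital} is needed (dropping AgeGroup leaves P3 open; dropping Dosage leaves P1 open; dropping Hospital leaves P6 open), so no proper subset is valid.
Among all size-3 subsets of the eligible variables, only {AgeGroup, Dosage, Hospital} blocks every backdoor path, so it is the unique smallest valid adjustment set.

{AgeGroup, Dosage, Hospital}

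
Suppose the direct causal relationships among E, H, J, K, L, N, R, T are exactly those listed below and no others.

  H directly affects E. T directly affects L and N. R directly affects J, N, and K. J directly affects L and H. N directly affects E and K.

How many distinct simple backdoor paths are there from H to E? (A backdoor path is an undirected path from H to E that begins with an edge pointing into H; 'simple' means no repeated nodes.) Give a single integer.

3

A backdoor path from H to E is any simple undirected path whose first edge points into H (i.e. leaves H via a parent).
Parents of H: {J}.
Enumerating:
  P1: H <- J <- R -> N -> E
  P2: H <- J <- R -> K <- N -> E
  P3: H <- J -> L <- T -> N -> E
That exhausts the simple backdoor paths. Count: 3.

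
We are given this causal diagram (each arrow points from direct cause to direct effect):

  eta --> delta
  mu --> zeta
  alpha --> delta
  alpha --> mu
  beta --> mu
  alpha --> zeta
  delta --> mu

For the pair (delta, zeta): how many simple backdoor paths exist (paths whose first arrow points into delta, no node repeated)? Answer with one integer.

A backdoor path from delta to zeta is any simple undirected path whose first edge points into delta (i.e. leaves delta via a parent).
Parents of delta: {alpha, eta}.
Enumerating:
  P1: delta <- alpha -> mu -> zeta
  P2: delta <- alpha -> zeta
That exhausts the simple backdoor paths. Count: 2.

2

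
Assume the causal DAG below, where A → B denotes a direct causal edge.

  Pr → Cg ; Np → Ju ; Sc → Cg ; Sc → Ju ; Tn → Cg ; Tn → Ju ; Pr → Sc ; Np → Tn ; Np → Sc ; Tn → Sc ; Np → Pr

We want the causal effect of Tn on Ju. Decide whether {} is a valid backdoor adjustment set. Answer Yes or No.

No

Backdoor paths from Tn to Ju (paths whose first edge points into Tn):
  P1: Tn <- Np -> Pr -> Sc -> Ju
  P2: Tn <- Np -> Pr -> Cg <- Sc -> Ju
  P3: Tn <- Np -> Sc -> Ju
  P4: Tn <- Np -> Ju
Condition 1 (no descendant of Tn in the set): holds — descendants of Tn are {Cg, Ju, Sc}; none are in {}.
Condition 2 (every backdoor path blocked by {}):
  P1: open — no interior node is in the conditioning set.
  P2: blocked at collider Cg (neither it nor any descendant is in the conditioning set).
  P3: open — no interior node is in the conditioning set.
  P4: open — no interior node is in the conditioning set.
{} does not satisfy the backdoor criterion.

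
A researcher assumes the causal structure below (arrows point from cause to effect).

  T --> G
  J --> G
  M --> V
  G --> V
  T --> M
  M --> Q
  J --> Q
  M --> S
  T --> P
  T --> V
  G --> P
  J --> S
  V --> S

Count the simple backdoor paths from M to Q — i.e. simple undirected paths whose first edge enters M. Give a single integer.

A backdoor path from M to Q is any simple undirected path whose first edge points into M (i.e. leaves M via a parent).
Parents of M: {T}.
Enumerating:
  P1: M <- T -> G <- J -> Q
  P2: M <- T -> G -> V -> S <- J -> Q
  P3: M <- T -> V <- G <- J -> Q
  P4: M <- T -> V -> S <- J -> Q
  P5: M <- T -> P <- G <- J -> Q
  P6: M <- T -> P <- G -> V -> S <- J -> Q
That exhausts the simple backdoor paths. Count: 6.

6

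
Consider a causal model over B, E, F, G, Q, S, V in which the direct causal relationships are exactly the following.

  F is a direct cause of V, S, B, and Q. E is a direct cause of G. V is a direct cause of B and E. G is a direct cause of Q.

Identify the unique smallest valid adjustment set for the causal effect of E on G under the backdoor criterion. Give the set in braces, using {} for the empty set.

Variables eligible for adjustment (non-descendants of E, excluding E and G): {B, F, S, V}.
Backdoor paths from E to G:
  P1: E <- V <- F -> Q <- G
  P2: E <- V -> B <- F -> Q <- G
Each backdoor path contains an unconditioned collider, so every path is already blocked with the empty conditioning set:
  P1: blocked at collider Q (neither it nor any descendant is in the conditioning set).
  P2: blocked at collider B (neither it nor any descendant is in the conditioning set).
The empty set is therefore the unique smallest valid set.

{}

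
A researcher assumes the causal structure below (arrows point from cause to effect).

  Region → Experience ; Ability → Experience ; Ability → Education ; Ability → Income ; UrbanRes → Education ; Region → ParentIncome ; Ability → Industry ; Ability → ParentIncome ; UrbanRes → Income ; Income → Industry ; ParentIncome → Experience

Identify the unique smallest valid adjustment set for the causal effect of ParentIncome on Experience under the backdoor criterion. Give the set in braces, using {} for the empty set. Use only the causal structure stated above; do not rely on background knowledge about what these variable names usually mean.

{Ability, Region}

Variables eligible for adjustment (non-descendants of ParentIncome, excluding ParentIncome and Experience): {Ability, Education, Income, Industry, Region, UrbanRes}.
Backdoor paths from ParentIncome to Experience:
  P1: ParentIncome <- Region -> Experience
  P2: ParentIncome <- Ability -> Experience
The empty set is not sufficient: P1 (ParentIncome <- Region -> Experience) has no collider blocking it and no conditioned non-collider, so it is open.
Try {Ability, Region}:
  P1: blocked at fork node Region ∈ conditioning set.
  P2: blocked at fork node Ability ∈ conditioning set.
{Ability, Region} contains no descendant of ParentIncome and blocks every backdoor path.
Every element of {Ability, Region} is needed (dropping Ability leaves P2 open; dropping Region leaves P1 open), so no proper subset is valid.
Among all size-2 subsets of the eligible variables, only {Ability, Region} blocks every backdoor path, so it is the unique smallest valid adjustment set.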